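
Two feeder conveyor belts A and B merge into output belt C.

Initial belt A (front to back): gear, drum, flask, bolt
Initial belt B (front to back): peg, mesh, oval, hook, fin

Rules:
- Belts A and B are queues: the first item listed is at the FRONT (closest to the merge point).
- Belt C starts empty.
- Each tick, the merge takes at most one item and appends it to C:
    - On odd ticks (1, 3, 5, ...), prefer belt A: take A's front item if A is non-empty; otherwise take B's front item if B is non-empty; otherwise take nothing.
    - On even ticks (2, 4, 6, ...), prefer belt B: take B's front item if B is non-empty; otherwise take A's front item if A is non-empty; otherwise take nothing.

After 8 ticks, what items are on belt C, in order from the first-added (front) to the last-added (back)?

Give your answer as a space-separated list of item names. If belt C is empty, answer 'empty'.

Answer: gear peg drum mesh flask oval bolt hook

Derivation:
Tick 1: prefer A, take gear from A; A=[drum,flask,bolt] B=[peg,mesh,oval,hook,fin] C=[gear]
Tick 2: prefer B, take peg from B; A=[drum,flask,bolt] B=[mesh,oval,hook,fin] C=[gear,peg]
Tick 3: prefer A, take drum from A; A=[flask,bolt] B=[mesh,oval,hook,fin] C=[gear,peg,drum]
Tick 4: prefer B, take mesh from B; A=[flask,bolt] B=[oval,hook,fin] C=[gear,peg,drum,mesh]
Tick 5: prefer A, take flask from A; A=[bolt] B=[oval,hook,fin] C=[gear,peg,drum,mesh,flask]
Tick 6: prefer B, take oval from B; A=[bolt] B=[hook,fin] C=[gear,peg,drum,mesh,flask,oval]
Tick 7: prefer A, take bolt from A; A=[-] B=[hook,fin] C=[gear,peg,drum,mesh,flask,oval,bolt]
Tick 8: prefer B, take hook from B; A=[-] B=[fin] C=[gear,peg,drum,mesh,flask,oval,bolt,hook]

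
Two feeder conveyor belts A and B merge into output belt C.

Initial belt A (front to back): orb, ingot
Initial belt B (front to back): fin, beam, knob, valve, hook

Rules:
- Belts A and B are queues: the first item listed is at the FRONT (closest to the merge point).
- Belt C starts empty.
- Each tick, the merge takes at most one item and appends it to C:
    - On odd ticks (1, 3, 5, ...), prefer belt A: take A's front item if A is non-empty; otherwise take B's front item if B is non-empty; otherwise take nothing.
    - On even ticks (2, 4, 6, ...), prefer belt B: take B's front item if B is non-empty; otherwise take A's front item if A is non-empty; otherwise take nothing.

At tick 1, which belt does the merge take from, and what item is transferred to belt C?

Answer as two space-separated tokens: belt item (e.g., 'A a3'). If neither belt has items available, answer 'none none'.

Answer: A orb

Derivation:
Tick 1: prefer A, take orb from A; A=[ingot] B=[fin,beam,knob,valve,hook] C=[orb]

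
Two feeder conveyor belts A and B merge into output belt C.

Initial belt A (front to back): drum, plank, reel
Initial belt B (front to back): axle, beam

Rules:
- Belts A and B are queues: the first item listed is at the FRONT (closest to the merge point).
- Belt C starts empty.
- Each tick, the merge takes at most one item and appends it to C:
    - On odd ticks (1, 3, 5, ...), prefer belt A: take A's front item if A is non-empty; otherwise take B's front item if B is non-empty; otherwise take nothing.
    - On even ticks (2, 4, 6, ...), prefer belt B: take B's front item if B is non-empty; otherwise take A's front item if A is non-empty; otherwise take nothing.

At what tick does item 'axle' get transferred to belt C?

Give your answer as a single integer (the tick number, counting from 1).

Tick 1: prefer A, take drum from A; A=[plank,reel] B=[axle,beam] C=[drum]
Tick 2: prefer B, take axle from B; A=[plank,reel] B=[beam] C=[drum,axle]

Answer: 2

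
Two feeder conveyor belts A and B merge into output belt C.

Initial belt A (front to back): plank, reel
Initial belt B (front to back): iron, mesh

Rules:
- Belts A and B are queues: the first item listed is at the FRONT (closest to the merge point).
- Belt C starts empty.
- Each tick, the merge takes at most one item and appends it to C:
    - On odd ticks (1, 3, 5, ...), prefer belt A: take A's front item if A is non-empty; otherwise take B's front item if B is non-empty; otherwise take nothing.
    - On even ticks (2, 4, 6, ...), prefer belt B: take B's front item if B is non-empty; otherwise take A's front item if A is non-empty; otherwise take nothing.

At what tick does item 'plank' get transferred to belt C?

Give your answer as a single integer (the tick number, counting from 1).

Tick 1: prefer A, take plank from A; A=[reel] B=[iron,mesh] C=[plank]

Answer: 1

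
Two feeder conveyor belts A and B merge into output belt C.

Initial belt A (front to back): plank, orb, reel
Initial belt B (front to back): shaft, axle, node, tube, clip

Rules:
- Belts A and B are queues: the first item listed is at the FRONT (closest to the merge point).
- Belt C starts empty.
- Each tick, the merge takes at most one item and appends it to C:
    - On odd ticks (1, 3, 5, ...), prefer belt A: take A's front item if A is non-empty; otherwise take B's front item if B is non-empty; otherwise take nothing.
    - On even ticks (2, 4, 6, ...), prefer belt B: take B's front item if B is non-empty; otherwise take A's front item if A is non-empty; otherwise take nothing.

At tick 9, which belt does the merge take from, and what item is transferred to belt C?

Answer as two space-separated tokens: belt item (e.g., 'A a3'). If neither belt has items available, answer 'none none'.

Answer: none none

Derivation:
Tick 1: prefer A, take plank from A; A=[orb,reel] B=[shaft,axle,node,tube,clip] C=[plank]
Tick 2: prefer B, take shaft from B; A=[orb,reel] B=[axle,node,tube,clip] C=[plank,shaft]
Tick 3: prefer A, take orb from A; A=[reel] B=[axle,node,tube,clip] C=[plank,shaft,orb]
Tick 4: prefer B, take axle from B; A=[reel] B=[node,tube,clip] C=[plank,shaft,orb,axle]
Tick 5: prefer A, take reel from A; A=[-] B=[node,tube,clip] C=[plank,shaft,orb,axle,reel]
Tick 6: prefer B, take node from B; A=[-] B=[tube,clip] C=[plank,shaft,orb,axle,reel,node]
Tick 7: prefer A, take tube from B; A=[-] B=[clip] C=[plank,shaft,orb,axle,reel,node,tube]
Tick 8: prefer B, take clip from B; A=[-] B=[-] C=[plank,shaft,orb,axle,reel,node,tube,clip]
Tick 9: prefer A, both empty, nothing taken; A=[-] B=[-] C=[plank,shaft,orb,axle,reel,node,tube,clip]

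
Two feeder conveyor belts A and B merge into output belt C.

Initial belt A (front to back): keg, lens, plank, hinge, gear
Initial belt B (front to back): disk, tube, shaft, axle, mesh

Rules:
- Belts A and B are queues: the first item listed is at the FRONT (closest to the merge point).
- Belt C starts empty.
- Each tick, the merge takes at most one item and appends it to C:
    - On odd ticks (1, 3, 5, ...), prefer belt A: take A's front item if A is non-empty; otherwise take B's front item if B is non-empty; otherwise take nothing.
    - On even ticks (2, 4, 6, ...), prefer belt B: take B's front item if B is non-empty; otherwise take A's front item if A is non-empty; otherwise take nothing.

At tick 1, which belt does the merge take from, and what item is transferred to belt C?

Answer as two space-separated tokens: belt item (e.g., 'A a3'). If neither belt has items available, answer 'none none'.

Answer: A keg

Derivation:
Tick 1: prefer A, take keg from A; A=[lens,plank,hinge,gear] B=[disk,tube,shaft,axle,mesh] C=[keg]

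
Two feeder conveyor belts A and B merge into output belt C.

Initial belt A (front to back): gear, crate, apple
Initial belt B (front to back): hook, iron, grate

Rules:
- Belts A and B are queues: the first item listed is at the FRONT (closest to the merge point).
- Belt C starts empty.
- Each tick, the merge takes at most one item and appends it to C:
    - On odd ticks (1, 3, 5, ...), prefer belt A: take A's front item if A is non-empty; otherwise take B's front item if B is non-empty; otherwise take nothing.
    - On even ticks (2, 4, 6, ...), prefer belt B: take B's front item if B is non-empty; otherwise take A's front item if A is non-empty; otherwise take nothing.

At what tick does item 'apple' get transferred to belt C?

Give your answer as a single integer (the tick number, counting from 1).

Tick 1: prefer A, take gear from A; A=[crate,apple] B=[hook,iron,grate] C=[gear]
Tick 2: prefer B, take hook from B; A=[crate,apple] B=[iron,grate] C=[gear,hook]
Tick 3: prefer A, take crate from A; A=[apple] B=[iron,grate] C=[gear,hook,crate]
Tick 4: prefer B, take iron from B; A=[apple] B=[grate] C=[gear,hook,crate,iron]
Tick 5: prefer A, take apple from A; A=[-] B=[grate] C=[gear,hook,crate,iron,apple]

Answer: 5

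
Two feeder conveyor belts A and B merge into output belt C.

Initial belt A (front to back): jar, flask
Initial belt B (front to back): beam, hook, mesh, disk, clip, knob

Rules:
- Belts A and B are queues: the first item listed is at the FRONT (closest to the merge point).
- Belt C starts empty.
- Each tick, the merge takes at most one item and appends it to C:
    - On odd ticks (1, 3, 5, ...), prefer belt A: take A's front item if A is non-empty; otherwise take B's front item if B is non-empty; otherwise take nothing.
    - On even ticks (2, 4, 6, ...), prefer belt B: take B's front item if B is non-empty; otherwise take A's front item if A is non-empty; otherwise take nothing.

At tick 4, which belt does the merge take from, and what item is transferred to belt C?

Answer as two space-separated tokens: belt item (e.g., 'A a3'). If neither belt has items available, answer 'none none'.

Answer: B hook

Derivation:
Tick 1: prefer A, take jar from A; A=[flask] B=[beam,hook,mesh,disk,clip,knob] C=[jar]
Tick 2: prefer B, take beam from B; A=[flask] B=[hook,mesh,disk,clip,knob] C=[jar,beam]
Tick 3: prefer A, take flask from A; A=[-] B=[hook,mesh,disk,clip,knob] C=[jar,beam,flask]
Tick 4: prefer B, take hook from B; A=[-] B=[mesh,disk,clip,knob] C=[jar,beam,flask,hook]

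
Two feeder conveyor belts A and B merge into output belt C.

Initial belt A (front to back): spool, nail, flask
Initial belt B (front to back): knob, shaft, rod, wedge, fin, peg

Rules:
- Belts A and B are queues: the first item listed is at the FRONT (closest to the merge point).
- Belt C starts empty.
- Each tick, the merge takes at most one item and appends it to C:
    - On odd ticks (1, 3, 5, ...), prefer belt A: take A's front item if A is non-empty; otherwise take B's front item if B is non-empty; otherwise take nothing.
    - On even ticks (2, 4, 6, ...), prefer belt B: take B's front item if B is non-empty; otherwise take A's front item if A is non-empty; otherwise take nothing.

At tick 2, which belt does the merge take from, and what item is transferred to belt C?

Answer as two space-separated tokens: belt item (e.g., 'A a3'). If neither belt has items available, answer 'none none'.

Answer: B knob

Derivation:
Tick 1: prefer A, take spool from A; A=[nail,flask] B=[knob,shaft,rod,wedge,fin,peg] C=[spool]
Tick 2: prefer B, take knob from B; A=[nail,flask] B=[shaft,rod,wedge,fin,peg] C=[spool,knob]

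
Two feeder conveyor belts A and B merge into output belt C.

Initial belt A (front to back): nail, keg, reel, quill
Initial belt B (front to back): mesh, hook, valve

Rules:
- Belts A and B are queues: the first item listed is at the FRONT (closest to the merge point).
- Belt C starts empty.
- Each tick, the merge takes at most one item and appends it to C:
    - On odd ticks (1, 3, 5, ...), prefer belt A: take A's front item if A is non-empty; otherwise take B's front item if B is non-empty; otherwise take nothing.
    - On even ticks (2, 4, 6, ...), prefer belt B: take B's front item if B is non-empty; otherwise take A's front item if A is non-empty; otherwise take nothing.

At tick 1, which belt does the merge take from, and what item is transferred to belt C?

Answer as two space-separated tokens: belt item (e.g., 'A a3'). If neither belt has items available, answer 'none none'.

Tick 1: prefer A, take nail from A; A=[keg,reel,quill] B=[mesh,hook,valve] C=[nail]

Answer: A nail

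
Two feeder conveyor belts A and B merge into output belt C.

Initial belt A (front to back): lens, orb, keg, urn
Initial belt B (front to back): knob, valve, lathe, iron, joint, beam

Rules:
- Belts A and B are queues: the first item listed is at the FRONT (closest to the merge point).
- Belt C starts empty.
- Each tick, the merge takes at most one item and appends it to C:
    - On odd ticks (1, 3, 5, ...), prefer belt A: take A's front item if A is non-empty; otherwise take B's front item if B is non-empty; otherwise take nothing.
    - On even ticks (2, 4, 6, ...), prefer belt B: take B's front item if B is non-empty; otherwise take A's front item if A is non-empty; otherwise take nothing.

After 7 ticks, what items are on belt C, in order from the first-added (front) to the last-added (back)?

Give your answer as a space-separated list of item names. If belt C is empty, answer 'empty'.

Tick 1: prefer A, take lens from A; A=[orb,keg,urn] B=[knob,valve,lathe,iron,joint,beam] C=[lens]
Tick 2: prefer B, take knob from B; A=[orb,keg,urn] B=[valve,lathe,iron,joint,beam] C=[lens,knob]
Tick 3: prefer A, take orb from A; A=[keg,urn] B=[valve,lathe,iron,joint,beam] C=[lens,knob,orb]
Tick 4: prefer B, take valve from B; A=[keg,urn] B=[lathe,iron,joint,beam] C=[lens,knob,orb,valve]
Tick 5: prefer A, take keg from A; A=[urn] B=[lathe,iron,joint,beam] C=[lens,knob,orb,valve,keg]
Tick 6: prefer B, take lathe from B; A=[urn] B=[iron,joint,beam] C=[lens,knob,orb,valve,keg,lathe]
Tick 7: prefer A, take urn from A; A=[-] B=[iron,joint,beam] C=[lens,knob,orb,valve,keg,lathe,urn]

Answer: lens knob orb valve keg lathe urn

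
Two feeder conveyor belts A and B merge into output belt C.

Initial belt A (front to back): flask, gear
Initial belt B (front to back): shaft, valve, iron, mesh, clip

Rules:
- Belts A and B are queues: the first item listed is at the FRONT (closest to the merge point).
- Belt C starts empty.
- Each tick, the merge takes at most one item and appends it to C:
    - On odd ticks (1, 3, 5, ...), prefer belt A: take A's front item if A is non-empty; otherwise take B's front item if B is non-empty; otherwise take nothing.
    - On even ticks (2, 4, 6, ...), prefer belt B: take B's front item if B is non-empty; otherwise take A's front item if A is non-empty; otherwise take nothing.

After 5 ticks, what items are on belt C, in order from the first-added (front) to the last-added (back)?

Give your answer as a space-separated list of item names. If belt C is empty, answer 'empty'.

Answer: flask shaft gear valve iron

Derivation:
Tick 1: prefer A, take flask from A; A=[gear] B=[shaft,valve,iron,mesh,clip] C=[flask]
Tick 2: prefer B, take shaft from B; A=[gear] B=[valve,iron,mesh,clip] C=[flask,shaft]
Tick 3: prefer A, take gear from A; A=[-] B=[valve,iron,mesh,clip] C=[flask,shaft,gear]
Tick 4: prefer B, take valve from B; A=[-] B=[iron,mesh,clip] C=[flask,shaft,gear,valve]
Tick 5: prefer A, take iron from B; A=[-] B=[mesh,clip] C=[flask,shaft,gear,valve,iron]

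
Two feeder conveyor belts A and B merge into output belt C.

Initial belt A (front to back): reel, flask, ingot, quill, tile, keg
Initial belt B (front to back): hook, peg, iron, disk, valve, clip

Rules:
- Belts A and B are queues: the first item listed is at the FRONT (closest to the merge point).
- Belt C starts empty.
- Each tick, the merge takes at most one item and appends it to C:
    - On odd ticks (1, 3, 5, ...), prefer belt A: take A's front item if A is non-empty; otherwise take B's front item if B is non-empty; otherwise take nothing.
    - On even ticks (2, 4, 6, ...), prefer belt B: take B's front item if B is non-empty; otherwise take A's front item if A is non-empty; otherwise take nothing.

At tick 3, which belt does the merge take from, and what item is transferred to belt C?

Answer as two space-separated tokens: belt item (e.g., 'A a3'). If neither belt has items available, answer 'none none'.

Tick 1: prefer A, take reel from A; A=[flask,ingot,quill,tile,keg] B=[hook,peg,iron,disk,valve,clip] C=[reel]
Tick 2: prefer B, take hook from B; A=[flask,ingot,quill,tile,keg] B=[peg,iron,disk,valve,clip] C=[reel,hook]
Tick 3: prefer A, take flask from A; A=[ingot,quill,tile,keg] B=[peg,iron,disk,valve,clip] C=[reel,hook,flask]

Answer: A flask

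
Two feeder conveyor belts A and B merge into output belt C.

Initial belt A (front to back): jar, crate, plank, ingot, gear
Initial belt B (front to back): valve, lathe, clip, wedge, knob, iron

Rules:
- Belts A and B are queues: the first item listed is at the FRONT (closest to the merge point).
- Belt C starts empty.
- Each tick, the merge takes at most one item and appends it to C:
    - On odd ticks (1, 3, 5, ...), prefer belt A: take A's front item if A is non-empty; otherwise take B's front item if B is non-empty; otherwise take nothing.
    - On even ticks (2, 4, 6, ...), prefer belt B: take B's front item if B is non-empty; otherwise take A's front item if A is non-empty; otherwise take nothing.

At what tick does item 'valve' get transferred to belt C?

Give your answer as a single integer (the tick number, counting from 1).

Tick 1: prefer A, take jar from A; A=[crate,plank,ingot,gear] B=[valve,lathe,clip,wedge,knob,iron] C=[jar]
Tick 2: prefer B, take valve from B; A=[crate,plank,ingot,gear] B=[lathe,clip,wedge,knob,iron] C=[jar,valve]

Answer: 2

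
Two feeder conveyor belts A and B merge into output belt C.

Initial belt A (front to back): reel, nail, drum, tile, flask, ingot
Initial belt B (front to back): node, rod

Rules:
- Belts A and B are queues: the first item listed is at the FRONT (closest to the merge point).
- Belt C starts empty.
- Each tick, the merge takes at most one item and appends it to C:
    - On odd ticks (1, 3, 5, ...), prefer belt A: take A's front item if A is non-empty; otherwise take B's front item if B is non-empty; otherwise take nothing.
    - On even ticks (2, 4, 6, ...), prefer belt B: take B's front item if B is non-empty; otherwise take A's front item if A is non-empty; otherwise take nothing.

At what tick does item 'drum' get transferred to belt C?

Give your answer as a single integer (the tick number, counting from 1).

Answer: 5

Derivation:
Tick 1: prefer A, take reel from A; A=[nail,drum,tile,flask,ingot] B=[node,rod] C=[reel]
Tick 2: prefer B, take node from B; A=[nail,drum,tile,flask,ingot] B=[rod] C=[reel,node]
Tick 3: prefer A, take nail from A; A=[drum,tile,flask,ingot] B=[rod] C=[reel,node,nail]
Tick 4: prefer B, take rod from B; A=[drum,tile,flask,ingot] B=[-] C=[reel,node,nail,rod]
Tick 5: prefer A, take drum from A; A=[tile,flask,ingot] B=[-] C=[reel,node,nail,rod,drum]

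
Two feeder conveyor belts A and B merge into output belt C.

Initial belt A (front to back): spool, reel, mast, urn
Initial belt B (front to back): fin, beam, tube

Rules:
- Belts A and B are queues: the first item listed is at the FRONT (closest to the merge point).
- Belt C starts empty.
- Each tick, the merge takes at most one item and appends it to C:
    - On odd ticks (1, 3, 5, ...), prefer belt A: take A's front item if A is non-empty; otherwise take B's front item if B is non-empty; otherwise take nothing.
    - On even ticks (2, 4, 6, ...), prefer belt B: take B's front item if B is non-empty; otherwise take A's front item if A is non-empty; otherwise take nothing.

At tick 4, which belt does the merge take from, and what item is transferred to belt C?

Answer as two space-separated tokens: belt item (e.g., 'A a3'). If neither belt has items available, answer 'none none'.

Answer: B beam

Derivation:
Tick 1: prefer A, take spool from A; A=[reel,mast,urn] B=[fin,beam,tube] C=[spool]
Tick 2: prefer B, take fin from B; A=[reel,mast,urn] B=[beam,tube] C=[spool,fin]
Tick 3: prefer A, take reel from A; A=[mast,urn] B=[beam,tube] C=[spool,fin,reel]
Tick 4: prefer B, take beam from B; A=[mast,urn] B=[tube] C=[spool,fin,reel,beam]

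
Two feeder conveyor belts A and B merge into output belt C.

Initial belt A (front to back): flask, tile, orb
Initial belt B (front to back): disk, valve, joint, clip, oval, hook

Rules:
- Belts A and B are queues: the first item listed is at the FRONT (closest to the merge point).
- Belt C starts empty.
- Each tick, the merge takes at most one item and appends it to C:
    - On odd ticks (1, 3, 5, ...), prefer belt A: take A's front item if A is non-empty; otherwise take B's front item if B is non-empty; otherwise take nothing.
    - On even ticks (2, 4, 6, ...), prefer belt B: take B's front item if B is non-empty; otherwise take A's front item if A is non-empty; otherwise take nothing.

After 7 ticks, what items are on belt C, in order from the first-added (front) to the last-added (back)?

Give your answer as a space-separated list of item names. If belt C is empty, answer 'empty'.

Answer: flask disk tile valve orb joint clip

Derivation:
Tick 1: prefer A, take flask from A; A=[tile,orb] B=[disk,valve,joint,clip,oval,hook] C=[flask]
Tick 2: prefer B, take disk from B; A=[tile,orb] B=[valve,joint,clip,oval,hook] C=[flask,disk]
Tick 3: prefer A, take tile from A; A=[orb] B=[valve,joint,clip,oval,hook] C=[flask,disk,tile]
Tick 4: prefer B, take valve from B; A=[orb] B=[joint,clip,oval,hook] C=[flask,disk,tile,valve]
Tick 5: prefer A, take orb from A; A=[-] B=[joint,clip,oval,hook] C=[flask,disk,tile,valve,orb]
Tick 6: prefer B, take joint from B; A=[-] B=[clip,oval,hook] C=[flask,disk,tile,valve,orb,joint]
Tick 7: prefer A, take clip from B; A=[-] B=[oval,hook] C=[flask,disk,tile,valve,orb,joint,clip]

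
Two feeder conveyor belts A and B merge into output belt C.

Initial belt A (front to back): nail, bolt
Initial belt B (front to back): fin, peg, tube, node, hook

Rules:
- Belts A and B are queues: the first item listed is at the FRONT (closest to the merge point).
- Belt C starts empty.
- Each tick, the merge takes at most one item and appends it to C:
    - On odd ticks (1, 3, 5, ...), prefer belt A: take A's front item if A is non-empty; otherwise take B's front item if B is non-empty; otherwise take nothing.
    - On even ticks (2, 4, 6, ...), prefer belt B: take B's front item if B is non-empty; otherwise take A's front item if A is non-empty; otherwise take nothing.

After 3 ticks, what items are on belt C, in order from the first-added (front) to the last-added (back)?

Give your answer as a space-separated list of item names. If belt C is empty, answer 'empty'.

Tick 1: prefer A, take nail from A; A=[bolt] B=[fin,peg,tube,node,hook] C=[nail]
Tick 2: prefer B, take fin from B; A=[bolt] B=[peg,tube,node,hook] C=[nail,fin]
Tick 3: prefer A, take bolt from A; A=[-] B=[peg,tube,node,hook] C=[nail,fin,bolt]

Answer: nail fin bolt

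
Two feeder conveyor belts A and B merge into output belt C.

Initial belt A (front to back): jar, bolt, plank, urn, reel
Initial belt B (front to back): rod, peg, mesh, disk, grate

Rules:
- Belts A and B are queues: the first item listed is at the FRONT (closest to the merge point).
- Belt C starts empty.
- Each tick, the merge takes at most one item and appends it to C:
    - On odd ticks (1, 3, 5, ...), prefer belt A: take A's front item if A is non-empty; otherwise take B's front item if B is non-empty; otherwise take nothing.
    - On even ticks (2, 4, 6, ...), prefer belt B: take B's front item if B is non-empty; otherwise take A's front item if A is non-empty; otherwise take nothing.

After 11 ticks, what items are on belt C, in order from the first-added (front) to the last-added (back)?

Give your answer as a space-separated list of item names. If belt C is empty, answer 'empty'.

Tick 1: prefer A, take jar from A; A=[bolt,plank,urn,reel] B=[rod,peg,mesh,disk,grate] C=[jar]
Tick 2: prefer B, take rod from B; A=[bolt,plank,urn,reel] B=[peg,mesh,disk,grate] C=[jar,rod]
Tick 3: prefer A, take bolt from A; A=[plank,urn,reel] B=[peg,mesh,disk,grate] C=[jar,rod,bolt]
Tick 4: prefer B, take peg from B; A=[plank,urn,reel] B=[mesh,disk,grate] C=[jar,rod,bolt,peg]
Tick 5: prefer A, take plank from A; A=[urn,reel] B=[mesh,disk,grate] C=[jar,rod,bolt,peg,plank]
Tick 6: prefer B, take mesh from B; A=[urn,reel] B=[disk,grate] C=[jar,rod,bolt,peg,plank,mesh]
Tick 7: prefer A, take urn from A; A=[reel] B=[disk,grate] C=[jar,rod,bolt,peg,plank,mesh,urn]
Tick 8: prefer B, take disk from B; A=[reel] B=[grate] C=[jar,rod,bolt,peg,plank,mesh,urn,disk]
Tick 9: prefer A, take reel from A; A=[-] B=[grate] C=[jar,rod,bolt,peg,plank,mesh,urn,disk,reel]
Tick 10: prefer B, take grate from B; A=[-] B=[-] C=[jar,rod,bolt,peg,plank,mesh,urn,disk,reel,grate]
Tick 11: prefer A, both empty, nothing taken; A=[-] B=[-] C=[jar,rod,bolt,peg,plank,mesh,urn,disk,reel,grate]

Answer: jar rod bolt peg plank mesh urn disk reel grate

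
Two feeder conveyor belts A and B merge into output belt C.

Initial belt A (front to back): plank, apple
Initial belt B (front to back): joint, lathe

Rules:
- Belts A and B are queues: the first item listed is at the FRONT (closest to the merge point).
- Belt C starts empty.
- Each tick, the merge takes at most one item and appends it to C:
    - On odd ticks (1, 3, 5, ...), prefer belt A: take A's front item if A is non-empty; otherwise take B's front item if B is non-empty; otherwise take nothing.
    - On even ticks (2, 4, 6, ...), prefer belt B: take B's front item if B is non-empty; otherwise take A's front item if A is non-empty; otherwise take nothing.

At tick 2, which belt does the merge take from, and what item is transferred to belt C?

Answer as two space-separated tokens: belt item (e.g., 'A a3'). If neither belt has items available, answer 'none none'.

Answer: B joint

Derivation:
Tick 1: prefer A, take plank from A; A=[apple] B=[joint,lathe] C=[plank]
Tick 2: prefer B, take joint from B; A=[apple] B=[lathe] C=[plank,joint]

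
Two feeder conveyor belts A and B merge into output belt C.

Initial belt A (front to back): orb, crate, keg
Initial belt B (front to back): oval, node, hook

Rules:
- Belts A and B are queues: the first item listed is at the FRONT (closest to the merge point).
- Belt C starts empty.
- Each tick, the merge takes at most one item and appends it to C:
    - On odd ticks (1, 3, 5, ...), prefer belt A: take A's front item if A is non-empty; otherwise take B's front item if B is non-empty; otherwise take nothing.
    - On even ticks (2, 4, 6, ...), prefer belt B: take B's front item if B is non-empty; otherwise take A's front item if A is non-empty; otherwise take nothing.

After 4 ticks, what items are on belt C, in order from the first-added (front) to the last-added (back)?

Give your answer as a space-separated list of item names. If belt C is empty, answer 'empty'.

Tick 1: prefer A, take orb from A; A=[crate,keg] B=[oval,node,hook] C=[orb]
Tick 2: prefer B, take oval from B; A=[crate,keg] B=[node,hook] C=[orb,oval]
Tick 3: prefer A, take crate from A; A=[keg] B=[node,hook] C=[orb,oval,crate]
Tick 4: prefer B, take node from B; A=[keg] B=[hook] C=[orb,oval,crate,node]

Answer: orb oval crate node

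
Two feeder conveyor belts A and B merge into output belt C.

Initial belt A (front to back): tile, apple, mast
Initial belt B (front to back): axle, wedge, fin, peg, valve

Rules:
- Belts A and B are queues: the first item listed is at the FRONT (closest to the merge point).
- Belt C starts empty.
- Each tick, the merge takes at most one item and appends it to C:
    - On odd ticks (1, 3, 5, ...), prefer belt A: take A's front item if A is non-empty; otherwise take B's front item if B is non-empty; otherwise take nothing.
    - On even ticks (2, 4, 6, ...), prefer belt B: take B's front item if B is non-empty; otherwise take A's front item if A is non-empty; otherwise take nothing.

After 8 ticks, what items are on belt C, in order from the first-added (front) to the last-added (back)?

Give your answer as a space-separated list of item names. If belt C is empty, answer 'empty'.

Tick 1: prefer A, take tile from A; A=[apple,mast] B=[axle,wedge,fin,peg,valve] C=[tile]
Tick 2: prefer B, take axle from B; A=[apple,mast] B=[wedge,fin,peg,valve] C=[tile,axle]
Tick 3: prefer A, take apple from A; A=[mast] B=[wedge,fin,peg,valve] C=[tile,axle,apple]
Tick 4: prefer B, take wedge from B; A=[mast] B=[fin,peg,valve] C=[tile,axle,apple,wedge]
Tick 5: prefer A, take mast from A; A=[-] B=[fin,peg,valve] C=[tile,axle,apple,wedge,mast]
Tick 6: prefer B, take fin from B; A=[-] B=[peg,valve] C=[tile,axle,apple,wedge,mast,fin]
Tick 7: prefer A, take peg from B; A=[-] B=[valve] C=[tile,axle,apple,wedge,mast,fin,peg]
Tick 8: prefer B, take valve from B; A=[-] B=[-] C=[tile,axle,apple,wedge,mast,fin,peg,valve]

Answer: tile axle apple wedge mast fin peg valve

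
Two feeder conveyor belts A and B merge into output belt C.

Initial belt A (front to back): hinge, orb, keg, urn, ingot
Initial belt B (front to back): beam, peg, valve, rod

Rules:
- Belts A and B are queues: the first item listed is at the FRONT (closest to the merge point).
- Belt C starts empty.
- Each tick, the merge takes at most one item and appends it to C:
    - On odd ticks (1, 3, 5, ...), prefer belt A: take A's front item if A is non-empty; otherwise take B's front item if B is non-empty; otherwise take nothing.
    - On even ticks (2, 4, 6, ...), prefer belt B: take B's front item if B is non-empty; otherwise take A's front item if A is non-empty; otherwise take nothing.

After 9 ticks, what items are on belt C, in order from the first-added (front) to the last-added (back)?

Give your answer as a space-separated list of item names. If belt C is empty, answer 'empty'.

Answer: hinge beam orb peg keg valve urn rod ingot

Derivation:
Tick 1: prefer A, take hinge from A; A=[orb,keg,urn,ingot] B=[beam,peg,valve,rod] C=[hinge]
Tick 2: prefer B, take beam from B; A=[orb,keg,urn,ingot] B=[peg,valve,rod] C=[hinge,beam]
Tick 3: prefer A, take orb from A; A=[keg,urn,ingot] B=[peg,valve,rod] C=[hinge,beam,orb]
Tick 4: prefer B, take peg from B; A=[keg,urn,ingot] B=[valve,rod] C=[hinge,beam,orb,peg]
Tick 5: prefer A, take keg from A; A=[urn,ingot] B=[valve,rod] C=[hinge,beam,orb,peg,keg]
Tick 6: prefer B, take valve from B; A=[urn,ingot] B=[rod] C=[hinge,beam,orb,peg,keg,valve]
Tick 7: prefer A, take urn from A; A=[ingot] B=[rod] C=[hinge,beam,orb,peg,keg,valve,urn]
Tick 8: prefer B, take rod from B; A=[ingot] B=[-] C=[hinge,beam,orb,peg,keg,valve,urn,rod]
Tick 9: prefer A, take ingot from A; A=[-] B=[-] C=[hinge,beam,orb,peg,keg,valve,urn,rod,ingot]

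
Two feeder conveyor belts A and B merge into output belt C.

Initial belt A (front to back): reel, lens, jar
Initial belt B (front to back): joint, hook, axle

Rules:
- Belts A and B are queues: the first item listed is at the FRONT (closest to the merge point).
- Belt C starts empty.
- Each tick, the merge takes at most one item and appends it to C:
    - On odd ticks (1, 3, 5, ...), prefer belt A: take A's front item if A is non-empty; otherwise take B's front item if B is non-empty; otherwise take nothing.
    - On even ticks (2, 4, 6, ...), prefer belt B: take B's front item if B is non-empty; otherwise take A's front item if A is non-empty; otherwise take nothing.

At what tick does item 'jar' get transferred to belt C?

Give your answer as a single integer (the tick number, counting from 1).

Tick 1: prefer A, take reel from A; A=[lens,jar] B=[joint,hook,axle] C=[reel]
Tick 2: prefer B, take joint from B; A=[lens,jar] B=[hook,axle] C=[reel,joint]
Tick 3: prefer A, take lens from A; A=[jar] B=[hook,axle] C=[reel,joint,lens]
Tick 4: prefer B, take hook from B; A=[jar] B=[axle] C=[reel,joint,lens,hook]
Tick 5: prefer A, take jar from A; A=[-] B=[axle] C=[reel,joint,lens,hook,jar]

Answer: 5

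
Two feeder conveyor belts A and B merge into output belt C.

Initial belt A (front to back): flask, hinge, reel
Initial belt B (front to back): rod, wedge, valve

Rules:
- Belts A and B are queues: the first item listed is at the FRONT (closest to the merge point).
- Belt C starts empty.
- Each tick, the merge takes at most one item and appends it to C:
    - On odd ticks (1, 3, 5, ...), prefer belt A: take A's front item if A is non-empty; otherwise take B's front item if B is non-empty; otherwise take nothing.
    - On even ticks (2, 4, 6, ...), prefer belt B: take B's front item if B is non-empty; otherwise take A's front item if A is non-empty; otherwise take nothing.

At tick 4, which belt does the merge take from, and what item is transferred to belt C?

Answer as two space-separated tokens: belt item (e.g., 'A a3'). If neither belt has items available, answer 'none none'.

Answer: B wedge

Derivation:
Tick 1: prefer A, take flask from A; A=[hinge,reel] B=[rod,wedge,valve] C=[flask]
Tick 2: prefer B, take rod from B; A=[hinge,reel] B=[wedge,valve] C=[flask,rod]
Tick 3: prefer A, take hinge from A; A=[reel] B=[wedge,valve] C=[flask,rod,hinge]
Tick 4: prefer B, take wedge from B; A=[reel] B=[valve] C=[flask,rod,hinge,wedge]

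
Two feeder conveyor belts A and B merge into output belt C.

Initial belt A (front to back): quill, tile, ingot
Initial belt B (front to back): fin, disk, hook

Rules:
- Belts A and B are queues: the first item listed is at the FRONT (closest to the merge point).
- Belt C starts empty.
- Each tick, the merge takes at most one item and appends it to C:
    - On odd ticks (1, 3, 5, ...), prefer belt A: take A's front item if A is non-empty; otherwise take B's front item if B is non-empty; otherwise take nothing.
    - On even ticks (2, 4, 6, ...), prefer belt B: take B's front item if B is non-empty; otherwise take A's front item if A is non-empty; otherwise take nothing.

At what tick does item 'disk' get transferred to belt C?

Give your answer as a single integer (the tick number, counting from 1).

Answer: 4

Derivation:
Tick 1: prefer A, take quill from A; A=[tile,ingot] B=[fin,disk,hook] C=[quill]
Tick 2: prefer B, take fin from B; A=[tile,ingot] B=[disk,hook] C=[quill,fin]
Tick 3: prefer A, take tile from A; A=[ingot] B=[disk,hook] C=[quill,fin,tile]
Tick 4: prefer B, take disk from B; A=[ingot] B=[hook] C=[quill,fin,tile,disk]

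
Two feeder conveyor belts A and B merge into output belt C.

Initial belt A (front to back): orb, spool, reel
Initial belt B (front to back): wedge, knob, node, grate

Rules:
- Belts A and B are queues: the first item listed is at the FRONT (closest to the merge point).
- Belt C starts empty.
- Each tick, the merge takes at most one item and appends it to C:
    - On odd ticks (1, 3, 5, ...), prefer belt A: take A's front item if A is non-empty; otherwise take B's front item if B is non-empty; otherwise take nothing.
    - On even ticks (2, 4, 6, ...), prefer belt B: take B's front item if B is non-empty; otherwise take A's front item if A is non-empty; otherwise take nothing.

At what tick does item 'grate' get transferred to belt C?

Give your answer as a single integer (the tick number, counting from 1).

Tick 1: prefer A, take orb from A; A=[spool,reel] B=[wedge,knob,node,grate] C=[orb]
Tick 2: prefer B, take wedge from B; A=[spool,reel] B=[knob,node,grate] C=[orb,wedge]
Tick 3: prefer A, take spool from A; A=[reel] B=[knob,node,grate] C=[orb,wedge,spool]
Tick 4: prefer B, take knob from B; A=[reel] B=[node,grate] C=[orb,wedge,spool,knob]
Tick 5: prefer A, take reel from A; A=[-] B=[node,grate] C=[orb,wedge,spool,knob,reel]
Tick 6: prefer B, take node from B; A=[-] B=[grate] C=[orb,wedge,spool,knob,reel,node]
Tick 7: prefer A, take grate from B; A=[-] B=[-] C=[orb,wedge,spool,knob,reel,node,grate]

Answer: 7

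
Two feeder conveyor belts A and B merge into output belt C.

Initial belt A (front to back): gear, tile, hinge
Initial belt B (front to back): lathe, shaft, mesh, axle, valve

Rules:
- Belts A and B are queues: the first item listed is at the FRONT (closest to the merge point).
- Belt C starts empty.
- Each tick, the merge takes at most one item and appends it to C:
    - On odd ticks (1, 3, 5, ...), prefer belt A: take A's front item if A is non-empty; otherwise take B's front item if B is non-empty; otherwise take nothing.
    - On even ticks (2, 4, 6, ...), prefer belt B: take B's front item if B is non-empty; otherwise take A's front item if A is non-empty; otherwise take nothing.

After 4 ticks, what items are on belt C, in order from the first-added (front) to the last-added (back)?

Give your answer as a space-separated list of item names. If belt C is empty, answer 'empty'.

Answer: gear lathe tile shaft

Derivation:
Tick 1: prefer A, take gear from A; A=[tile,hinge] B=[lathe,shaft,mesh,axle,valve] C=[gear]
Tick 2: prefer B, take lathe from B; A=[tile,hinge] B=[shaft,mesh,axle,valve] C=[gear,lathe]
Tick 3: prefer A, take tile from A; A=[hinge] B=[shaft,mesh,axle,valve] C=[gear,lathe,tile]
Tick 4: prefer B, take shaft from B; A=[hinge] B=[mesh,axle,valve] C=[gear,lathe,tile,shaft]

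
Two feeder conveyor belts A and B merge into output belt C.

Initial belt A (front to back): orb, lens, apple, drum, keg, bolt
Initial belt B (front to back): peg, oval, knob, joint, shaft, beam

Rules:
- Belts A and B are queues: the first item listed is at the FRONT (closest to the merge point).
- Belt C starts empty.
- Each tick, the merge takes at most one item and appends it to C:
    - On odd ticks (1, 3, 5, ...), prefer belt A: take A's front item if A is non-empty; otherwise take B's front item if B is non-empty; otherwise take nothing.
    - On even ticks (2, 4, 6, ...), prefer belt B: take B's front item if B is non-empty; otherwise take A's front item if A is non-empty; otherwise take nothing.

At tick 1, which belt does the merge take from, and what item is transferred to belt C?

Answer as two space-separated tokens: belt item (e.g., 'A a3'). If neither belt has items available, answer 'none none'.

Tick 1: prefer A, take orb from A; A=[lens,apple,drum,keg,bolt] B=[peg,oval,knob,joint,shaft,beam] C=[orb]

Answer: A orb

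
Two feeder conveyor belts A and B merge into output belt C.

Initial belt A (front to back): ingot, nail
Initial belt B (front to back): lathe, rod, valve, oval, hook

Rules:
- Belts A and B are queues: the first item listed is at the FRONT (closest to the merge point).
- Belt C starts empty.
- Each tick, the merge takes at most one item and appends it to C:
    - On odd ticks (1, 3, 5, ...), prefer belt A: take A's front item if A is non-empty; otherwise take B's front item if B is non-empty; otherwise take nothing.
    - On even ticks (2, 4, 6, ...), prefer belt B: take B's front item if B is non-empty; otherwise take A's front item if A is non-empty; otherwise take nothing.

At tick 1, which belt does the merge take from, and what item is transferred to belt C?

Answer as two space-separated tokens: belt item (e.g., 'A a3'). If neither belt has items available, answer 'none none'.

Answer: A ingot

Derivation:
Tick 1: prefer A, take ingot from A; A=[nail] B=[lathe,rod,valve,oval,hook] C=[ingot]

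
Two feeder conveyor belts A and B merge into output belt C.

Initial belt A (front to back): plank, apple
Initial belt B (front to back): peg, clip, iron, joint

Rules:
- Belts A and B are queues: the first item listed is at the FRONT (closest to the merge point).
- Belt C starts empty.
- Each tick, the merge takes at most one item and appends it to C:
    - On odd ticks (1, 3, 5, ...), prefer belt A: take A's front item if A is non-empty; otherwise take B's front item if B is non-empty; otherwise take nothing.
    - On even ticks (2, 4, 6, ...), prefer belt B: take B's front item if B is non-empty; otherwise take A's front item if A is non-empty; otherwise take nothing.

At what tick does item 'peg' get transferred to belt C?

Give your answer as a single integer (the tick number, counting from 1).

Answer: 2

Derivation:
Tick 1: prefer A, take plank from A; A=[apple] B=[peg,clip,iron,joint] C=[plank]
Tick 2: prefer B, take peg from B; A=[apple] B=[clip,iron,joint] C=[plank,peg]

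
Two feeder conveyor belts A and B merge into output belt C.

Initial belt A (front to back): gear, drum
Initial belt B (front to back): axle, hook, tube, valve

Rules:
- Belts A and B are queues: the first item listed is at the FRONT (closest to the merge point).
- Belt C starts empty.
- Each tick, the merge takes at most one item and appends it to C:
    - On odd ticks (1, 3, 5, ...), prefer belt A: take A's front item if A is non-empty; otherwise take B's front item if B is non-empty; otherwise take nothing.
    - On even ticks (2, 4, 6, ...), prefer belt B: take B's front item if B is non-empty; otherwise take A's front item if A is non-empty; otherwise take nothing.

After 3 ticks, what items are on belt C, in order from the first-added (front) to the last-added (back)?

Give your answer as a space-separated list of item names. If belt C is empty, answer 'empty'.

Tick 1: prefer A, take gear from A; A=[drum] B=[axle,hook,tube,valve] C=[gear]
Tick 2: prefer B, take axle from B; A=[drum] B=[hook,tube,valve] C=[gear,axle]
Tick 3: prefer A, take drum from A; A=[-] B=[hook,tube,valve] C=[gear,axle,drum]

Answer: gear axle drum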